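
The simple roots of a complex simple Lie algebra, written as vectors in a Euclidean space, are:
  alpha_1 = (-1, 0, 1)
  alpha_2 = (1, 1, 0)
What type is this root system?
Compute the Cartan integers a_ij = 2(alpha_i, alpha_j)/(alpha_j, alpha_j); the resulting 2x2 Cartan matrix is
[[2, -1], [-1, 2]].
All simple roots have the same length, so the diagram is simply laced. The associated Dynkin diagram is a chain of 2 nodes with single edges (A_2), so the type is A_2 (the algebra sl(3)).

type A_2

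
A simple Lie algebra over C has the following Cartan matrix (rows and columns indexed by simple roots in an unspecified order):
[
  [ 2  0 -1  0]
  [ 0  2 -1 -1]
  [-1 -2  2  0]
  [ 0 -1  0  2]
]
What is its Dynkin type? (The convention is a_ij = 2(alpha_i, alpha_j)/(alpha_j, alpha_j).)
F_4

The matrix has rank 4 with 2's on the diagonal. Reading the off-diagonal entries as Dynkin edges (a single edge where a_ij = a_ji = -1; a double or triple edge where a_ij * a_ji = 2 or 3), the diagram is a chain of 4 nodes with a double edge between the middle two (F_4). One simple-root ordering that puts it in standard form is (alpha_1, alpha_3, alpha_2, alpha_4). So the algebra is type F_4.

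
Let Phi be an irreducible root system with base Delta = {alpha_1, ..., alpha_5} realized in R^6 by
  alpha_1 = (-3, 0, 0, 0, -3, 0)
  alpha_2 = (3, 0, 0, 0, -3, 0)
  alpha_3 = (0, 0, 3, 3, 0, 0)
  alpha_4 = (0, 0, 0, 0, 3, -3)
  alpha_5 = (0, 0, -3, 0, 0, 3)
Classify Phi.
Compute the Cartan integers a_ij = 2(alpha_i, alpha_j)/(alpha_j, alpha_j); the resulting 5x5 Cartan matrix is
[[2, 0, 0, -1, 0], [0, 2, 0, -1, 0], [0, 0, 2, 0, -1], [-1, -1, 0, 2, -1], [0, 0, -1, -1, 2]].
All simple roots have the same length, so the diagram is simply laced. The associated Dynkin diagram is a chain of 3 nodes with a fork of two nodes at one end (D_5), so the type is D_5 (the algebra so(10)).

D5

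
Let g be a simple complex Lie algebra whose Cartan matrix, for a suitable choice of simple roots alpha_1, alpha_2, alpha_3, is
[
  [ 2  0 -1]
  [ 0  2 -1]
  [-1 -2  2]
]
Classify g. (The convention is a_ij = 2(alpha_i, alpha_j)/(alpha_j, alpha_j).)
type B_3

The matrix has rank 3 with 2's on the diagonal. Reading the off-diagonal entries as Dynkin edges (a single edge where a_ij = a_ji = -1; a double or triple edge where a_ij * a_ji = 2 or 3), the diagram is a chain of 3 nodes with a double edge at one end; the terminal node there is the unique short simple root (B_3). One simple-root ordering that puts it in standard form is (alpha_1, alpha_3, alpha_2). So the algebra is type B_3, i.e. so(7).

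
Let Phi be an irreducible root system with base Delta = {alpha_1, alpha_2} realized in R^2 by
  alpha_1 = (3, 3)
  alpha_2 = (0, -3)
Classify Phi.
type B_2

Compute the Cartan integers a_ij = 2(alpha_i, alpha_j)/(alpha_j, alpha_j); the resulting 2x2 Cartan matrix is
[[2, -2], [-1, 2]].
The roots have two lengths (squared-length ratio 2:1); the short ones are alpha_{2}. The associated Dynkin diagram is a chain of 2 nodes with a double edge at one end; the terminal node there is the unique short simple root (B_2), so the type is B_2 (the algebra so(5)).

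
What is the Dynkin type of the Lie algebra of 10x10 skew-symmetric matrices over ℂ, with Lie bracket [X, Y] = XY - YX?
This is so(10) with 10 even, which has dimension 10(10-1)/2 = 45 and rank 10/2 = 5. In the classification of classical Lie algebras, the orthogonal algebra so(2n) in an even number of variables has type D_n; here n = 5, so the Dynkin diagram is a chain of 3 nodes with a fork of two nodes at one end (D_5). Hence the type is D_5.

D_5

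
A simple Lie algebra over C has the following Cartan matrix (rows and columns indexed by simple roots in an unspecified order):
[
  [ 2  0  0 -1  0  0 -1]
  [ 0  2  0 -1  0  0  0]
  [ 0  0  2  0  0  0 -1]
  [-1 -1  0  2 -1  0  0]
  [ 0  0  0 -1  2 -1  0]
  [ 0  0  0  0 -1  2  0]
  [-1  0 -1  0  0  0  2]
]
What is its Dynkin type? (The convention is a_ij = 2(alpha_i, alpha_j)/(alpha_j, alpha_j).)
E_7

The matrix has rank 7 with 2's on the diagonal. Reading the off-diagonal entries as Dynkin edges (a single edge where a_ij = a_ji = -1; a double or triple edge where a_ij * a_ji = 2 or 3), the diagram is a chain of 6 nodes with one extra node attached to the third node from one end (E_7). One simple-root ordering that puts it in standard form is (alpha_6, alpha_2, alpha_5, alpha_4, alpha_1, alpha_7, alpha_3). So the algebra is type E_7.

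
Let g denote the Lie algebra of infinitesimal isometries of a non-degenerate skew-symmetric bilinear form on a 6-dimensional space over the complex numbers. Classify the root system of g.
C_3 (sp(6))

This is sp(6), which has dimension 6(6+1)/2 = 21 and rank 6/2 = 3. In the classification of classical Lie algebras, the symplectic algebra sp(2n) has type C_n; here n = 3, so the Dynkin diagram is a chain of 3 nodes with a double edge at one end; the terminal node there is the unique long simple root (C_3). Hence the type is C_3.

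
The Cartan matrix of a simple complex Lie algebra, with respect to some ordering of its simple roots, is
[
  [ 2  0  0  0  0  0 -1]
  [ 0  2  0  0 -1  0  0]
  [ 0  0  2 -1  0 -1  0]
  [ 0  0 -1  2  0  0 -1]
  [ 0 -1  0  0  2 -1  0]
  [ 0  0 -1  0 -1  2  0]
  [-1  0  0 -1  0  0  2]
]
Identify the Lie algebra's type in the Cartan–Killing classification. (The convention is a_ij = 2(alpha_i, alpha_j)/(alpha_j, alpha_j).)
A_7

The matrix has rank 7 with 2's on the diagonal. Reading the off-diagonal entries as Dynkin edges (a single edge where a_ij = a_ji = -1; a double or triple edge where a_ij * a_ji = 2 or 3), the diagram is a chain of 7 nodes with single edges (A_7). One simple-root ordering that puts it in standard form is (alpha_1, alpha_7, alpha_4, alpha_3, alpha_6, alpha_5, alpha_2). So the algebra is type A_7, i.e. sl(8).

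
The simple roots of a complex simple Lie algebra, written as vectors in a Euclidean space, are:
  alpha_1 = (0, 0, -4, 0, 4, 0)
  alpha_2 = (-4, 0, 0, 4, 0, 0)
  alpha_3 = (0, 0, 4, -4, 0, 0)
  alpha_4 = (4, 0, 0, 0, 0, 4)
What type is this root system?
Compute the Cartan integers a_ij = 2(alpha_i, alpha_j)/(alpha_j, alpha_j); the resulting 4x4 Cartan matrix is
[[2, 0, -1, 0], [0, 2, -1, -1], [-1, -1, 2, 0], [0, -1, 0, 2]].
All simple roots have the same length, so the diagram is simply laced. The associated Dynkin diagram is a chain of 4 nodes with single edges (A_4), so the type is A_4 (the algebra sl(5)).

A_4 (sl(5))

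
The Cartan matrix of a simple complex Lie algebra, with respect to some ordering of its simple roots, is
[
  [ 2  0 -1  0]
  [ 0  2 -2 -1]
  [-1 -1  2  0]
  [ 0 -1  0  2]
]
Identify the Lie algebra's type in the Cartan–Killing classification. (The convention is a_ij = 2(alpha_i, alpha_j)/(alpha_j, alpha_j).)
F_4

The matrix has rank 4 with 2's on the diagonal. Reading the off-diagonal entries as Dynkin edges (a single edge where a_ij = a_ji = -1; a double or triple edge where a_ij * a_ji = 2 or 3), the diagram is a chain of 4 nodes with a double edge between the middle two (F_4). One simple-root ordering that puts it in standard form is (alpha_4, alpha_2, alpha_3, alpha_1). So the algebra is type F_4.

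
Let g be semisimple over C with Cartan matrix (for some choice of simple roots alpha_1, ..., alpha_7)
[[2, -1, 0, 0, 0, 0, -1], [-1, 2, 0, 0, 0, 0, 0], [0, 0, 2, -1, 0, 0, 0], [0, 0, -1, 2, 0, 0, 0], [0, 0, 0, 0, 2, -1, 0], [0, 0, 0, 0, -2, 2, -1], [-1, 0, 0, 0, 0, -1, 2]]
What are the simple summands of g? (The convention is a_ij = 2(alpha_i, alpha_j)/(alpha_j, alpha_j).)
The diagram associated to this matrix has two connected components: the simple roots {alpha_3, alpha_4} form a chain of 2 nodes with single edges (A_2), and {alpha_1, alpha_2, alpha_5, alpha_6, alpha_7} form a chain of 5 nodes with a double edge at one end; the terminal node there is the unique short simple root (B_5). A semisimple Lie algebra decomposes uniquely as the direct sum of simple ideals, one per connected component of its Dynkin diagram, so g ≅ A_2 ⊕ B_5 (dimension 8 + 55 = 63).

A_2 (sl(3)) + B_5 (so(11))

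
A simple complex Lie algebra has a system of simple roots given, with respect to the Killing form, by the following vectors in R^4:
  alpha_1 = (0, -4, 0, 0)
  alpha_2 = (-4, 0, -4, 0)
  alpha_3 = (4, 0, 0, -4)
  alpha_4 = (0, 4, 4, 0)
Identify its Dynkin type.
type B_4

Compute the Cartan integers a_ij = 2(alpha_i, alpha_j)/(alpha_j, alpha_j); the resulting 4x4 Cartan matrix is
[[2, 0, 0, -1], [0, 2, -1, -1], [0, -1, 2, 0], [-2, -1, 0, 2]].
The roots have two lengths (squared-length ratio 2:1); the short ones are alpha_{1}. The associated Dynkin diagram is a chain of 4 nodes with a double edge at one end; the terminal node there is the unique short simple root (B_4), so the type is B_4 (the algebra so(9)).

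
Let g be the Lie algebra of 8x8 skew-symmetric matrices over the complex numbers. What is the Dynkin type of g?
This is so(8) with 8 even, which has dimension 8(8-1)/2 = 28 and rank 8/2 = 4. In the classification of classical Lie algebras, the orthogonal algebra so(2n) in an even number of variables has type D_n; here n = 4, so the Dynkin diagram is a chain of 2 nodes with a fork of two nodes at one end (D_4). Hence the type is D_4.

type D_4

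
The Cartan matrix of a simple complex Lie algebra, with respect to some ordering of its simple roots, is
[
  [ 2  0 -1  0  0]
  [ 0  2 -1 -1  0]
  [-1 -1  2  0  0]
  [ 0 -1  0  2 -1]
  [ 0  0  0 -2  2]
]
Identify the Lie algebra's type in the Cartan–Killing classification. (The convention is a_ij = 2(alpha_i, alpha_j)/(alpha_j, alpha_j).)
type C_5

The matrix has rank 5 with 2's on the diagonal. Reading the off-diagonal entries as Dynkin edges (a single edge where a_ij = a_ji = -1; a double or triple edge where a_ij * a_ji = 2 or 3), the diagram is a chain of 5 nodes with a double edge at one end; the terminal node there is the unique long simple root (C_5). One simple-root ordering that puts it in standard form is (alpha_1, alpha_3, alpha_2, alpha_4, alpha_5). So the algebra is type C_5, i.e. sp(10).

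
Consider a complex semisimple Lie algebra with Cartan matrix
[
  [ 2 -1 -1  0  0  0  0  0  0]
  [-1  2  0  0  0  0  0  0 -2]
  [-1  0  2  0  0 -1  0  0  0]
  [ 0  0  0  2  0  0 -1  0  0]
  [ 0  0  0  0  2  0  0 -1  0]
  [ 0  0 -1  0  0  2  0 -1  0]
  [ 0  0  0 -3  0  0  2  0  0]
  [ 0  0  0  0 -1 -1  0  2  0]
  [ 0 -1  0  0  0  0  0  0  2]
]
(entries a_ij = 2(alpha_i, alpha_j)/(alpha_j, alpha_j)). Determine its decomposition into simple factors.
The diagram associated to this matrix has two connected components: the simple roots {alpha_1, alpha_2, alpha_3, alpha_5, alpha_6, alpha_8, alpha_9} form a chain of 7 nodes with a double edge at one end; the terminal node there is the unique short simple root (B_7), and {alpha_4, alpha_7} form two nodes joined by a triple edge (G_2). A semisimple Lie algebra decomposes uniquely as the direct sum of simple ideals, one per connected component of its Dynkin diagram, so g ≅ B_7 ⊕ G_2 (dimension 105 + 14 = 119).

B_7 (so(15)) + G_2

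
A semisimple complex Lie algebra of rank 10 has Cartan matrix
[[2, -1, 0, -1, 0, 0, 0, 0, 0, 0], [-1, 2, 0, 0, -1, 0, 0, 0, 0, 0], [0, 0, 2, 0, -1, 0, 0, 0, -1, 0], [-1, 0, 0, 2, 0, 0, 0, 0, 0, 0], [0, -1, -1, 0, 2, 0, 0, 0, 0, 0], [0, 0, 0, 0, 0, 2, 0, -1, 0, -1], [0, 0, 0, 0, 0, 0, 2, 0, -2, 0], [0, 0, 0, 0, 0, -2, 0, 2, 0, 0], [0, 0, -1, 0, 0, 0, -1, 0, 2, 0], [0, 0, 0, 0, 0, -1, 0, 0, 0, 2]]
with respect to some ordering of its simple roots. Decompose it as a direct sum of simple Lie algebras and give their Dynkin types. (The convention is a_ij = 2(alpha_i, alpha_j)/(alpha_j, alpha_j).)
The diagram associated to this matrix has two connected components: the simple roots {alpha_6, alpha_8, alpha_10} form a chain of 3 nodes with a double edge at one end; the terminal node there is the unique long simple root (C_3), and {alpha_1, alpha_2, alpha_3, alpha_4, alpha_5, alpha_7, alpha_9} form a chain of 7 nodes with a double edge at one end; the terminal node there is the unique long simple root (C_7). A semisimple Lie algebra decomposes uniquely as the direct sum of simple ideals, one per connected component of its Dynkin diagram, so g ≅ C_3 ⊕ C_7 (dimension 21 + 105 = 126).

C3 ⊕ C7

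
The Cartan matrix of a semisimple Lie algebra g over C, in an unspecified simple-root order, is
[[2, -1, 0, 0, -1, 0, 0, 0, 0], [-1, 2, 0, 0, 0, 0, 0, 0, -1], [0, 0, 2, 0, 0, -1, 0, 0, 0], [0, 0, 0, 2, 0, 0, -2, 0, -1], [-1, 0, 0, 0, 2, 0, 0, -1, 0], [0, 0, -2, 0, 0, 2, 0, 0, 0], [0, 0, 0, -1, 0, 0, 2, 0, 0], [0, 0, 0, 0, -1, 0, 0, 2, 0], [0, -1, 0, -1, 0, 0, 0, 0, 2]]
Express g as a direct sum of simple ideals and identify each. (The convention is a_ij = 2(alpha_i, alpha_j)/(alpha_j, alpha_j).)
The diagram associated to this matrix has two connected components: the simple roots {alpha_3, alpha_6} form a chain of 2 nodes with a double edge at one end; the terminal node there is the unique short simple root (B_2), and {alpha_1, alpha_2, alpha_4, alpha_5, alpha_7, alpha_8, alpha_9} form a chain of 7 nodes with a double edge at one end; the terminal node there is the unique short simple root (B_7). A semisimple Lie algebra decomposes uniquely as the direct sum of simple ideals, one per connected component of its Dynkin diagram, so g ≅ B_2 ⊕ B_7 (dimension 10 + 105 = 115).

type B_2 ⊕ type B_7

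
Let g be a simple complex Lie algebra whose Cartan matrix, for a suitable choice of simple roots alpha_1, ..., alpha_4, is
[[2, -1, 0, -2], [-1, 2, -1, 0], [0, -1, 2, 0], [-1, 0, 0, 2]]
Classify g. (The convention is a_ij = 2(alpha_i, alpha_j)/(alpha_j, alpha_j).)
The matrix has rank 4 with 2's on the diagonal. Reading the off-diagonal entries as Dynkin edges (a single edge where a_ij = a_ji = -1; a double or triple edge where a_ij * a_ji = 2 or 3), the diagram is a chain of 4 nodes with a double edge at one end; the terminal node there is the unique short simple root (B_4). One simple-root ordering that puts it in standard form is (alpha_3, alpha_2, alpha_1, alpha_4). So the algebra is type B_4, i.e. so(9).

B_4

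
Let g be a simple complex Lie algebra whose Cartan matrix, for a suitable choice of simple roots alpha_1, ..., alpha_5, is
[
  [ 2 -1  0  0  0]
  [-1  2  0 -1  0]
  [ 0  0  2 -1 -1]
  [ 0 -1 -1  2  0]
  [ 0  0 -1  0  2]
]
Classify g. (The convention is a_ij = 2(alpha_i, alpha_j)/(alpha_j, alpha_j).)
A_5 (sl(6))

The matrix has rank 5 with 2's on the diagonal. Reading the off-diagonal entries as Dynkin edges (a single edge where a_ij = a_ji = -1; a double or triple edge where a_ij * a_ji = 2 or 3), the diagram is a chain of 5 nodes with single edges (A_5). One simple-root ordering that puts it in standard form is (alpha_1, alpha_2, alpha_4, alpha_3, alpha_5). So the algebra is type A_5, i.e. sl(6).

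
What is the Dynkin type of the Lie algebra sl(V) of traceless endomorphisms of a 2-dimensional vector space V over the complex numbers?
type A_1

This is sl(2), which has dimension 2^2 - 1 = 3 and rank 2 - 1 = 1 (a Cartan subalgebra is the diagonal traceless matrices). In the classification of classical Lie algebras, the special linear algebra sl(n+1) has type A_n; here n = 1, so the Dynkin diagram is a chain of 1 nodes with single edges (A_1). Hence the type is A_1.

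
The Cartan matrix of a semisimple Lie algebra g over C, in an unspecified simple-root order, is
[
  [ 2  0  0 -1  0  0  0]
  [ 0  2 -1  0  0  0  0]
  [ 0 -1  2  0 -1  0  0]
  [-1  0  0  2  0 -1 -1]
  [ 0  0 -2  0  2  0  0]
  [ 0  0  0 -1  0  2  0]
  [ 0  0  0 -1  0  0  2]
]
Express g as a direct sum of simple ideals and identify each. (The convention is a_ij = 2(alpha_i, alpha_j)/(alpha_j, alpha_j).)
C_3 (sp(6)) ⊕ D_4 (so(8))

The diagram associated to this matrix has two connected components: the simple roots {alpha_2, alpha_3, alpha_5} form a chain of 3 nodes with a double edge at one end; the terminal node there is the unique long simple root (C_3), and {alpha_1, alpha_4, alpha_6, alpha_7} form a chain of 2 nodes with a fork of two nodes at one end (D_4). A semisimple Lie algebra decomposes uniquely as the direct sum of simple ideals, one per connected component of its Dynkin diagram, so g ≅ C_3 ⊕ D_4 (dimension 21 + 28 = 49).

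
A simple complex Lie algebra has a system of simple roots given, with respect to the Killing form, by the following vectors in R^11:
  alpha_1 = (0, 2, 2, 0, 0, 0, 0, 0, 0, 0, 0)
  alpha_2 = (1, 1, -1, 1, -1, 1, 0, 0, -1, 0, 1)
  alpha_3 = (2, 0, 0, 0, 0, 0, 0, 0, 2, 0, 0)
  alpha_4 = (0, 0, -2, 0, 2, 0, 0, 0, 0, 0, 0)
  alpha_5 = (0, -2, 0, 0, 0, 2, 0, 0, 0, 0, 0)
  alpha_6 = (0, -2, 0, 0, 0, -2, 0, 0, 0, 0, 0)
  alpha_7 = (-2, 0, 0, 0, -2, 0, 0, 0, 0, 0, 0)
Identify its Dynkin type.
E_7

Compute the Cartan integers a_ij = 2(alpha_i, alpha_j)/(alpha_j, alpha_j); the resulting 7x7 Cartan matrix is
[[2, 0, 0, -1, -1, -1, 0], [0, 2, 0, 0, 0, -1, 0], [0, 0, 2, 0, 0, 0, -1], [-1, 0, 0, 2, 0, 0, -1], [-1, 0, 0, 0, 2, 0, 0], [-1, -1, 0, 0, 0, 2, 0], [0, 0, -1, -1, 0, 0, 2]].
All simple roots have the same length, so the diagram is simply laced. The associated Dynkin diagram is a chain of 6 nodes with one extra node attached to the third node from one end (E_7), so the type is E_7.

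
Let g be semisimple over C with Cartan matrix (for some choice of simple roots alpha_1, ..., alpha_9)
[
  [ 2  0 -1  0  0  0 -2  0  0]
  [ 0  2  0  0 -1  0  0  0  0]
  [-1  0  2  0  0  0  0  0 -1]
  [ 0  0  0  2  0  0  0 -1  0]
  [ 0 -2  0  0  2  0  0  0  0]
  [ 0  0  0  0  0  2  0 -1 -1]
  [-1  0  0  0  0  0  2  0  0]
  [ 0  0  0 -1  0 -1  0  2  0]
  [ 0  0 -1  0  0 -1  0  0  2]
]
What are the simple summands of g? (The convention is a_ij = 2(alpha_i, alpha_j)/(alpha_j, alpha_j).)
The diagram associated to this matrix has two connected components: the simple roots {alpha_2, alpha_5} form a chain of 2 nodes with a double edge at one end; the terminal node there is the unique short simple root (B_2), and {alpha_1, alpha_3, alpha_4, alpha_6, alpha_7, alpha_8, alpha_9} form a chain of 7 nodes with a double edge at one end; the terminal node there is the unique short simple root (B_7). A semisimple Lie algebra decomposes uniquely as the direct sum of simple ideals, one per connected component of its Dynkin diagram, so g ≅ B_2 ⊕ B_7 (dimension 10 + 105 = 115).

B2 + B7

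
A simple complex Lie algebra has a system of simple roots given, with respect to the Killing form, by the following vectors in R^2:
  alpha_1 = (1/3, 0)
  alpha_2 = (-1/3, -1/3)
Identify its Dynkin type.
B_2 (so(5))

Compute the Cartan integers a_ij = 2(alpha_i, alpha_j)/(alpha_j, alpha_j); the resulting 2x2 Cartan matrix is
[[2, -1], [-2, 2]].
The roots have two lengths (squared-length ratio 2:1); the short ones are alpha_{1}. The associated Dynkin diagram is a chain of 2 nodes with a double edge at one end; the terminal node there is the unique short simple root (B_2), so the type is B_2 (the algebra so(5)).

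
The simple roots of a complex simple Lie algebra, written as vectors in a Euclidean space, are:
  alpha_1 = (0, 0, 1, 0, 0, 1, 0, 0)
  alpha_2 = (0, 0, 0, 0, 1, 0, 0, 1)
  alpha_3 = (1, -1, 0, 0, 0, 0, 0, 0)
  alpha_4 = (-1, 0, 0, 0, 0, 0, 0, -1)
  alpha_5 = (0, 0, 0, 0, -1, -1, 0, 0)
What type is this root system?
A_5 (sl(6))

Compute the Cartan integers a_ij = 2(alpha_i, alpha_j)/(alpha_j, alpha_j); the resulting 5x5 Cartan matrix is
[[2, 0, 0, 0, -1], [0, 2, 0, -1, -1], [0, 0, 2, -1, 0], [0, -1, -1, 2, 0], [-1, -1, 0, 0, 2]].
All simple roots have the same length, so the diagram is simply laced. The associated Dynkin diagram is a chain of 5 nodes with single edges (A_5), so the type is A_5 (the algebra sl(6)).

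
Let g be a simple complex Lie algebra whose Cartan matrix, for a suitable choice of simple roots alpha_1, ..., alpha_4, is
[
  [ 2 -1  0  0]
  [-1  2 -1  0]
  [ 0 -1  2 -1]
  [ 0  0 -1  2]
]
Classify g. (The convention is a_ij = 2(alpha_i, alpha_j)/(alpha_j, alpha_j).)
The matrix has rank 4 with 2's on the diagonal. Reading the off-diagonal entries as Dynkin edges (a single edge where a_ij = a_ji = -1; a double or triple edge where a_ij * a_ji = 2 or 3), the diagram is a chain of 4 nodes with single edges (A_4). One simple-root ordering that puts it in standard form is (alpha_4, alpha_3, alpha_2, alpha_1). So the algebra is type A_4, i.e. sl(5).

type A_4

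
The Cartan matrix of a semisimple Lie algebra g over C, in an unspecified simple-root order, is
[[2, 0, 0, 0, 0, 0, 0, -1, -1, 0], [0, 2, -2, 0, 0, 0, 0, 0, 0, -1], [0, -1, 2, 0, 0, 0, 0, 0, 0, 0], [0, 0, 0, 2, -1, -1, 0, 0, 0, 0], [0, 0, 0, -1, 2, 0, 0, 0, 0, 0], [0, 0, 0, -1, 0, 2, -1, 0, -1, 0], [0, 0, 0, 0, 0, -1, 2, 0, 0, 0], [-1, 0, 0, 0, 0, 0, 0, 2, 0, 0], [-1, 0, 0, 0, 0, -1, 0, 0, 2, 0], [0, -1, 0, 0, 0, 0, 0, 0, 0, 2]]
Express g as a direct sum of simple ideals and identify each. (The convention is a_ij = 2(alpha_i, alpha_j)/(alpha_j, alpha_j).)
type B_3 ⊕ type E_7

The diagram associated to this matrix has two connected components: the simple roots {alpha_2, alpha_3, alpha_10} form a chain of 3 nodes with a double edge at one end; the terminal node there is the unique short simple root (B_3), and {alpha_1, alpha_4, alpha_5, alpha_6, alpha_7, alpha_8, alpha_9} form a chain of 6 nodes with one extra node attached to the third node from one end (E_7). A semisimple Lie algebra decomposes uniquely as the direct sum of simple ideals, one per connected component of its Dynkin diagram, so g ≅ B_3 ⊕ E_7 (dimension 21 + 133 = 154).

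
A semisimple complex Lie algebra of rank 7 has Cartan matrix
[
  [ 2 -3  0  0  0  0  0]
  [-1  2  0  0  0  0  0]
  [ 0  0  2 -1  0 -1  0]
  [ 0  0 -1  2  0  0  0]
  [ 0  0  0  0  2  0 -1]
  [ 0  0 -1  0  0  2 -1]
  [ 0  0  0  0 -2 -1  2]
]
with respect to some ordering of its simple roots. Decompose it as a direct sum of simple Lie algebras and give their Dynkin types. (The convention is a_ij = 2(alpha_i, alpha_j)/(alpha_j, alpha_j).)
type B_5 + type G_2

The diagram associated to this matrix has two connected components: the simple roots {alpha_3, alpha_4, alpha_5, alpha_6, alpha_7} form a chain of 5 nodes with a double edge at one end; the terminal node there is the unique short simple root (B_5), and {alpha_1, alpha_2} form two nodes joined by a triple edge (G_2). A semisimple Lie algebra decomposes uniquely as the direct sum of simple ideals, one per connected component of its Dynkin diagram, so g ≅ B_5 ⊕ G_2 (dimension 55 + 14 = 69).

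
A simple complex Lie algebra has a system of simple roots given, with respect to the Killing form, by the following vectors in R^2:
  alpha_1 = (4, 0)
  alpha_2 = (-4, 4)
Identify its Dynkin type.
B2

Compute the Cartan integers a_ij = 2(alpha_i, alpha_j)/(alpha_j, alpha_j); the resulting 2x2 Cartan matrix is
[[2, -1], [-2, 2]].
The roots have two lengths (squared-length ratio 2:1); the short ones are alpha_{1}. The associated Dynkin diagram is a chain of 2 nodes with a double edge at one end; the terminal node there is the unique short simple root (B_2), so the type is B_2 (the algebra so(5)).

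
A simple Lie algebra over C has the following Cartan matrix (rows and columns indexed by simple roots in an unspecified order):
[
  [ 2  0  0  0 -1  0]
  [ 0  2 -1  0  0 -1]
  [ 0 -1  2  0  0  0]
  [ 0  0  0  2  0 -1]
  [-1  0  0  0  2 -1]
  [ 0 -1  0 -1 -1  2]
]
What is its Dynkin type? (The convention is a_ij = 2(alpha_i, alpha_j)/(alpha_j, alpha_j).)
E6

The matrix has rank 6 with 2's on the diagonal. Reading the off-diagonal entries as Dynkin edges (a single edge where a_ij = a_ji = -1; a double or triple edge where a_ij * a_ji = 2 or 3), the diagram is a chain of 5 nodes with one extra node attached to the third node from one end (E_6). One simple-root ordering that puts it in standard form is (alpha_1, alpha_4, alpha_5, alpha_6, alpha_2, alpha_3). So the algebra is type E_6.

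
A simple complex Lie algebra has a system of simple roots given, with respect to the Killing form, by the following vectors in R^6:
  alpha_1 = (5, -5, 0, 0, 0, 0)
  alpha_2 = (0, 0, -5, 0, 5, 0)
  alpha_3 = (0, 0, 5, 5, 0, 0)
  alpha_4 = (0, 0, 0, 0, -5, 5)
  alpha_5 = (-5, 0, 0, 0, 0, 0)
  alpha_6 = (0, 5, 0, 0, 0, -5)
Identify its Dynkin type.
Compute the Cartan integers a_ij = 2(alpha_i, alpha_j)/(alpha_j, alpha_j); the resulting 6x6 Cartan matrix is
[[2, 0, 0, 0, -2, -1], [0, 2, -1, -1, 0, 0], [0, -1, 2, 0, 0, 0], [0, -1, 0, 2, 0, -1], [-1, 0, 0, 0, 2, 0], [-1, 0, 0, -1, 0, 2]].
The roots have two lengths (squared-length ratio 2:1); the short ones are alpha_{5}. The associated Dynkin diagram is a chain of 6 nodes with a double edge at one end; the terminal node there is the unique short simple root (B_6), so the type is B_6 (the algebra so(13)).

B_6 (so(13))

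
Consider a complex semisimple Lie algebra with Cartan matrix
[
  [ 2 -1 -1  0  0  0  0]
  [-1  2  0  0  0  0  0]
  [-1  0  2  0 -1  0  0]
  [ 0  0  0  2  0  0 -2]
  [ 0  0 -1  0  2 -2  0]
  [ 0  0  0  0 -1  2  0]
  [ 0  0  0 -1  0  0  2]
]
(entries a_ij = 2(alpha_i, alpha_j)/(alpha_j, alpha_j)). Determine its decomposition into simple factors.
The diagram associated to this matrix has two connected components: the simple roots {alpha_4, alpha_7} form a chain of 2 nodes with a double edge at one end; the terminal node there is the unique short simple root (B_2), and {alpha_1, alpha_2, alpha_3, alpha_5, alpha_6} form a chain of 5 nodes with a double edge at one end; the terminal node there is the unique short simple root (B_5). A semisimple Lie algebra decomposes uniquely as the direct sum of simple ideals, one per connected component of its Dynkin diagram, so g ≅ B_2 ⊕ B_5 (dimension 10 + 55 = 65).

B2 ⊕ B5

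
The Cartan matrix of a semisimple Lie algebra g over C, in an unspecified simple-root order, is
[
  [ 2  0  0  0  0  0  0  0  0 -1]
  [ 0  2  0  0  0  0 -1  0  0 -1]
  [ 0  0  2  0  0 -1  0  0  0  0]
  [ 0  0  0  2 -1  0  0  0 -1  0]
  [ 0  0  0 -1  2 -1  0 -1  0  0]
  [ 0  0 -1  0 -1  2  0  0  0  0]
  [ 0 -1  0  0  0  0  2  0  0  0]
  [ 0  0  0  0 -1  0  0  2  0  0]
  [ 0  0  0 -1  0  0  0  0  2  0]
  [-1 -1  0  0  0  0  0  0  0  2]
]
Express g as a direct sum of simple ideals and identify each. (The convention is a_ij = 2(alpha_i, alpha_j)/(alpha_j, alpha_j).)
The diagram associated to this matrix has two connected components: the simple roots {alpha_1, alpha_2, alpha_7, alpha_10} form a chain of 4 nodes with single edges (A_4), and {alpha_3, alpha_4, alpha_5, alpha_6, alpha_8, alpha_9} form a chain of 5 nodes with one extra node attached to the third node from one end (E_6). A semisimple Lie algebra decomposes uniquely as the direct sum of simple ideals, one per connected component of its Dynkin diagram, so g ≅ A_4 ⊕ E_6 (dimension 24 + 78 = 102).

A_4 (sl(5)) ⊕ E_6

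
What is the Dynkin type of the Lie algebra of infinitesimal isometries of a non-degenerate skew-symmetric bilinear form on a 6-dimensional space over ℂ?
type C_3

This is sp(6), which has dimension 6(6+1)/2 = 21 and rank 6/2 = 3. In the classification of classical Lie algebras, the symplectic algebra sp(2n) has type C_n; here n = 3, so the Dynkin diagram is a chain of 3 nodes with a double edge at one end; the terminal node there is the unique long simple root (C_3). Hence the type is C_3.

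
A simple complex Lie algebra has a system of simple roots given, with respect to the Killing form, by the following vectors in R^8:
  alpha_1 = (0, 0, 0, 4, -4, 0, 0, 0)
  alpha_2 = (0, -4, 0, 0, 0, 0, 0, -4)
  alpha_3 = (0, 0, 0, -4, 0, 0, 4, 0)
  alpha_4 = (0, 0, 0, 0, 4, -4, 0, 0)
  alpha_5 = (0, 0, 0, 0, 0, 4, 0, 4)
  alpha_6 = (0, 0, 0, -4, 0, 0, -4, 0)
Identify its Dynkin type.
Compute the Cartan integers a_ij = 2(alpha_i, alpha_j)/(alpha_j, alpha_j); the resulting 6x6 Cartan matrix is
[[2, 0, -1, -1, 0, -1], [0, 2, 0, 0, -1, 0], [-1, 0, 2, 0, 0, 0], [-1, 0, 0, 2, -1, 0], [0, -1, 0, -1, 2, 0], [-1, 0, 0, 0, 0, 2]].
All simple roots have the same length, so the diagram is simply laced. The associated Dynkin diagram is a chain of 4 nodes with a fork of two nodes at one end (D_6), so the type is D_6 (the algebra so(12)).

D_6 (so(12))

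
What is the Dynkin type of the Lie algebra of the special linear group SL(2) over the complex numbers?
type A_1

This is sl(2), which has dimension 2^2 - 1 = 3 and rank 2 - 1 = 1 (a Cartan subalgebra is the diagonal traceless matrices). In the classification of classical Lie algebras, the special linear algebra sl(n+1) has type A_n; here n = 1, so the Dynkin diagram is a chain of 1 nodes with single edges (A_1). Hence the type is A_1.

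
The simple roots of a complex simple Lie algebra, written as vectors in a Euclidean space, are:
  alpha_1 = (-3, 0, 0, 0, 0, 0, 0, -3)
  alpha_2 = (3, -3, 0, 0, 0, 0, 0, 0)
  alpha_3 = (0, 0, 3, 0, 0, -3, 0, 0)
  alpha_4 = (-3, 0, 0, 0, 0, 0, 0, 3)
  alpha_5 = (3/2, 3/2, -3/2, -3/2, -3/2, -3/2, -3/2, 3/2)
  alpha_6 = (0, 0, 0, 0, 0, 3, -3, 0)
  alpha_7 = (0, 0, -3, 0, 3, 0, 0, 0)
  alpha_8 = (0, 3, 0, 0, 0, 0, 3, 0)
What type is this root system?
E8

Compute the Cartan integers a_ij = 2(alpha_i, alpha_j)/(alpha_j, alpha_j); the resulting 8x8 Cartan matrix is
[[2, -1, 0, 0, -1, 0, 0, 0], [-1, 2, 0, -1, 0, 0, 0, -1], [0, 0, 2, 0, 0, -1, -1, 0], [0, -1, 0, 2, 0, 0, 0, 0], [-1, 0, 0, 0, 2, 0, 0, 0], [0, 0, -1, 0, 0, 2, 0, -1], [0, 0, -1, 0, 0, 0, 2, 0], [0, -1, 0, 0, 0, -1, 0, 2]].
All simple roots have the same length, so the diagram is simply laced. The associated Dynkin diagram is a chain of 7 nodes with one extra node attached to the third node from one end (E_8), so the type is E_8.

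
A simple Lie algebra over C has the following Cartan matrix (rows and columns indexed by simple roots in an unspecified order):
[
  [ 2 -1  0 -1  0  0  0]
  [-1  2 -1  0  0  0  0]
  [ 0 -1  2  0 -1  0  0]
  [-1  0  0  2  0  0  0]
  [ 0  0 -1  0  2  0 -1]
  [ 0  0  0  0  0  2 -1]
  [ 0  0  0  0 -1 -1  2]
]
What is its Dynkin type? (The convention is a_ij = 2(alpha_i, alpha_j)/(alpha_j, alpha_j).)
A_7

The matrix has rank 7 with 2's on the diagonal. Reading the off-diagonal entries as Dynkin edges (a single edge where a_ij = a_ji = -1; a double or triple edge where a_ij * a_ji = 2 or 3), the diagram is a chain of 7 nodes with single edges (A_7). One simple-root ordering that puts it in standard form is (alpha_6, alpha_7, alpha_5, alpha_3, alpha_2, alpha_1, alpha_4). So the algebra is type A_7, i.e. sl(8).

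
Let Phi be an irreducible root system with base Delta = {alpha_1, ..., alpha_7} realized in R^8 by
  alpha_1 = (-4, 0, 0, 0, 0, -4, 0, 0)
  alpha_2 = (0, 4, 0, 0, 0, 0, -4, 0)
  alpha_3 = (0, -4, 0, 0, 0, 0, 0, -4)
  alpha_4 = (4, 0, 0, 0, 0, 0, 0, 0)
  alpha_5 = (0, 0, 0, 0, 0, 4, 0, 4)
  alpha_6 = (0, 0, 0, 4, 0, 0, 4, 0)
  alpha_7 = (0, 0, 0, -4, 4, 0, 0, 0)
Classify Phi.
B_7 (so(15))

Compute the Cartan integers a_ij = 2(alpha_i, alpha_j)/(alpha_j, alpha_j); the resulting 7x7 Cartan matrix is
[[2, 0, 0, -2, -1, 0, 0], [0, 2, -1, 0, 0, -1, 0], [0, -1, 2, 0, -1, 0, 0], [-1, 0, 0, 2, 0, 0, 0], [-1, 0, -1, 0, 2, 0, 0], [0, -1, 0, 0, 0, 2, -1], [0, 0, 0, 0, 0, -1, 2]].
The roots have two lengths (squared-length ratio 2:1); the short ones are alpha_{4}. The associated Dynkin diagram is a chain of 7 nodes with a double edge at one end; the terminal node there is the unique short simple root (B_7), so the type is B_7 (the algebra so(15)).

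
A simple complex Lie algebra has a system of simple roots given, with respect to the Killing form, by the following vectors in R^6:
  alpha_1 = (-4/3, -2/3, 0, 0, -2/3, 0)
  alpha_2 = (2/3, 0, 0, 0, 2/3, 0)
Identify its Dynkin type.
Compute the Cartan integers a_ij = 2(alpha_i, alpha_j)/(alpha_j, alpha_j); the resulting 2x2 Cartan matrix is
[[2, -3], [-1, 2]].
The roots have two lengths (squared-length ratio 3:1); the short ones are alpha_{2}. The associated Dynkin diagram is two nodes joined by a triple edge (G_2), so the type is G_2.

G_2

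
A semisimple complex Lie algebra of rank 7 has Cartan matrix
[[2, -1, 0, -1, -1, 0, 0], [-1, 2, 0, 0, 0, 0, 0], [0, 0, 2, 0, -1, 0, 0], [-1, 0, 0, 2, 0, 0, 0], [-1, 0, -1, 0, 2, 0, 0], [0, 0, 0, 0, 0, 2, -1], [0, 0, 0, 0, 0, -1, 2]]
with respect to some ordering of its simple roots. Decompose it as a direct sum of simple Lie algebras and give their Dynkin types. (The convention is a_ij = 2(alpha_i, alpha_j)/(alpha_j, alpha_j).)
A_2 (sl(3)) ⊕ D_5 (so(10))

The diagram associated to this matrix has two connected components: the simple roots {alpha_6, alpha_7} form a chain of 2 nodes with single edges (A_2), and {alpha_1, alpha_2, alpha_3, alpha_4, alpha_5} form a chain of 3 nodes with a fork of two nodes at one end (D_5). A semisimple Lie algebra decomposes uniquely as the direct sum of simple ideals, one per connected component of its Dynkin diagram, so g ≅ A_2 ⊕ D_5 (dimension 8 + 45 = 53).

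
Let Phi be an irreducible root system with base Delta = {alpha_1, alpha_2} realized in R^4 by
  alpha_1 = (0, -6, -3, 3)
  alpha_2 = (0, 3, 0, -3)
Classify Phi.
G2

Compute the Cartan integers a_ij = 2(alpha_i, alpha_j)/(alpha_j, alpha_j); the resulting 2x2 Cartan matrix is
[[2, -3], [-1, 2]].
The roots have two lengths (squared-length ratio 3:1); the short ones are alpha_{2}. The associated Dynkin diagram is two nodes joined by a triple edge (G_2), so the type is G_2.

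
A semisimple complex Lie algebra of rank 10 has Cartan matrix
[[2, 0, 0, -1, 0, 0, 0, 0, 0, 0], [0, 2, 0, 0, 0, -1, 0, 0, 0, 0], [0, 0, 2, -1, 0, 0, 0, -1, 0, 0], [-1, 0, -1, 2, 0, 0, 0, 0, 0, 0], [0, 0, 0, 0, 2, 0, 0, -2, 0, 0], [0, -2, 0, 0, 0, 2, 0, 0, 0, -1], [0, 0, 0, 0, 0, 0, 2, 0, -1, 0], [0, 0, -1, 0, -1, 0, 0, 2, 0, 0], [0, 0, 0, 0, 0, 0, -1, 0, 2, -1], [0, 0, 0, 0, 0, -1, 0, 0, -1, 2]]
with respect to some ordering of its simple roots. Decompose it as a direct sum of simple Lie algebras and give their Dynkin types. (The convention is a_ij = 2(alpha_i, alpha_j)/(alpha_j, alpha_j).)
The diagram associated to this matrix has two connected components: the simple roots {alpha_2, alpha_6, alpha_7, alpha_9, alpha_10} form a chain of 5 nodes with a double edge at one end; the terminal node there is the unique short simple root (B_5), and {alpha_1, alpha_3, alpha_4, alpha_5, alpha_8} form a chain of 5 nodes with a double edge at one end; the terminal node there is the unique long simple root (C_5). A semisimple Lie algebra decomposes uniquely as the direct sum of simple ideals, one per connected component of its Dynkin diagram, so g ≅ B_5 ⊕ C_5 (dimension 55 + 55 = 110).

B_5 (so(11)) + C_5 (sp(10))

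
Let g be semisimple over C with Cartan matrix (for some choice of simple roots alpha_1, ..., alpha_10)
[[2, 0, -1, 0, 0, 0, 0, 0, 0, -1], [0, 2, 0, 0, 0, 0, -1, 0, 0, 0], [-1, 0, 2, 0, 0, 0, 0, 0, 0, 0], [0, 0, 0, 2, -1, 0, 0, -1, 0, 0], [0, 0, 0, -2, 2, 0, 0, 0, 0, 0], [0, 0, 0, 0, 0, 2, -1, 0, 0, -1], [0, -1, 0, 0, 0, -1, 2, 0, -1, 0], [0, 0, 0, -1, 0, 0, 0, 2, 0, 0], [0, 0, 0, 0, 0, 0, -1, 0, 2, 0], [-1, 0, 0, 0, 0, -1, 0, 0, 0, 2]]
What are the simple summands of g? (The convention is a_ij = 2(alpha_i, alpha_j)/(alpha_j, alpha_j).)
The diagram associated to this matrix has two connected components: the simple roots {alpha_4, alpha_5, alpha_8} form a chain of 3 nodes with a double edge at one end; the terminal node there is the unique long simple root (C_3), and {alpha_1, alpha_2, alpha_3, alpha_6, alpha_7, alpha_9, alpha_10} form a chain of 5 nodes with a fork of two nodes at one end (D_7). A semisimple Lie algebra decomposes uniquely as the direct sum of simple ideals, one per connected component of its Dynkin diagram, so g ≅ C_3 ⊕ D_7 (dimension 21 + 91 = 112).

C_3 (sp(6)) ⊕ D_7 (so(14))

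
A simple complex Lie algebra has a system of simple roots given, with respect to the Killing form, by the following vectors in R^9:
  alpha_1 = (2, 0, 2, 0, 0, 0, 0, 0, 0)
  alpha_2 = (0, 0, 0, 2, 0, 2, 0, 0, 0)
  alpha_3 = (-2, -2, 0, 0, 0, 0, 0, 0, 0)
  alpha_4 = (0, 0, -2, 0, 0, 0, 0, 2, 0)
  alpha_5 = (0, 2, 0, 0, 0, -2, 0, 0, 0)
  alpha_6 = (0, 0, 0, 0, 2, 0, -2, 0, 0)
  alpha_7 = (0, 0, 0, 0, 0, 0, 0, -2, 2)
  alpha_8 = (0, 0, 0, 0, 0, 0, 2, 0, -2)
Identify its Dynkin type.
A_8 (sl(9))

Compute the Cartan integers a_ij = 2(alpha_i, alpha_j)/(alpha_j, alpha_j); the resulting 8x8 Cartan matrix is
[[2, 0, -1, -1, 0, 0, 0, 0], [0, 2, 0, 0, -1, 0, 0, 0], [-1, 0, 2, 0, -1, 0, 0, 0], [-1, 0, 0, 2, 0, 0, -1, 0], [0, -1, -1, 0, 2, 0, 0, 0], [0, 0, 0, 0, 0, 2, 0, -1], [0, 0, 0, -1, 0, 0, 2, -1], [0, 0, 0, 0, 0, -1, -1, 2]].
All simple roots have the same length, so the diagram is simply laced. The associated Dynkin diagram is a chain of 8 nodes with single edges (A_8), so the type is A_8 (the algebra sl(9)).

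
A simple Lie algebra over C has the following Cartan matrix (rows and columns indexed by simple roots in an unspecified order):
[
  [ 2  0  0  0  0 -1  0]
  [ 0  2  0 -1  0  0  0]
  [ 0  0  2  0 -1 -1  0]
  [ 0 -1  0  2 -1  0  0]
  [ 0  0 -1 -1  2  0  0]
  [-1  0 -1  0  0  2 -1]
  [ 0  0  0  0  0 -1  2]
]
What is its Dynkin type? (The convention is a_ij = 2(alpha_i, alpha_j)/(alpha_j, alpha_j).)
The matrix has rank 7 with 2's on the diagonal. Reading the off-diagonal entries as Dynkin edges (a single edge where a_ij = a_ji = -1; a double or triple edge where a_ij * a_ji = 2 or 3), the diagram is a chain of 5 nodes with a fork of two nodes at one end (D_7). One simple-root ordering that puts it in standard form is (alpha_2, alpha_4, alpha_5, alpha_3, alpha_6, alpha_7, alpha_1). So the algebra is type D_7, i.e. so(14).

D7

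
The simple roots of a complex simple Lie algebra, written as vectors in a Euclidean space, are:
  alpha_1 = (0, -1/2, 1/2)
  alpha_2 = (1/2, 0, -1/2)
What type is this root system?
A2

Compute the Cartan integers a_ij = 2(alpha_i, alpha_j)/(alpha_j, alpha_j); the resulting 2x2 Cartan matrix is
[[2, -1], [-1, 2]].
All simple roots have the same length, so the diagram is simply laced. The associated Dynkin diagram is a chain of 2 nodes with single edges (A_2), so the type is A_2 (the algebra sl(3)).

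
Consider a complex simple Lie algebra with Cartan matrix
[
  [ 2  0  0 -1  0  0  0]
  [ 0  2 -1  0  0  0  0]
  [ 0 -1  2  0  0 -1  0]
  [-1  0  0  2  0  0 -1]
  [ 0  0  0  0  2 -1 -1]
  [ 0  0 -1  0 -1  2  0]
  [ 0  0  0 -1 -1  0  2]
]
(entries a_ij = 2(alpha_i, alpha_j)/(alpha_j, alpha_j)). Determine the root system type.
The matrix has rank 7 with 2's on the diagonal. Reading the off-diagonal entries as Dynkin edges (a single edge where a_ij = a_ji = -1; a double or triple edge where a_ij * a_ji = 2 or 3), the diagram is a chain of 7 nodes with single edges (A_7). One simple-root ordering that puts it in standard form is (alpha_2, alpha_3, alpha_6, alpha_5, alpha_7, alpha_4, alpha_1). So the algebra is type A_7, i.e. sl(8).

type A_7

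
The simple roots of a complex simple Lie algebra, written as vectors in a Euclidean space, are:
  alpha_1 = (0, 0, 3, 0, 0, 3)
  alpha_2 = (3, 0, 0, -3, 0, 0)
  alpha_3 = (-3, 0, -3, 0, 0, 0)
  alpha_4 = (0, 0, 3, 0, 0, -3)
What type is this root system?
Compute the Cartan integers a_ij = 2(alpha_i, alpha_j)/(alpha_j, alpha_j); the resulting 4x4 Cartan matrix is
[[2, 0, -1, 0], [0, 2, -1, 0], [-1, -1, 2, -1], [0, 0, -1, 2]].
All simple roots have the same length, so the diagram is simply laced. The associated Dynkin diagram is a chain of 2 nodes with a fork of two nodes at one end (D_4), so the type is D_4 (the algebra so(8)).

D_4 (so(8))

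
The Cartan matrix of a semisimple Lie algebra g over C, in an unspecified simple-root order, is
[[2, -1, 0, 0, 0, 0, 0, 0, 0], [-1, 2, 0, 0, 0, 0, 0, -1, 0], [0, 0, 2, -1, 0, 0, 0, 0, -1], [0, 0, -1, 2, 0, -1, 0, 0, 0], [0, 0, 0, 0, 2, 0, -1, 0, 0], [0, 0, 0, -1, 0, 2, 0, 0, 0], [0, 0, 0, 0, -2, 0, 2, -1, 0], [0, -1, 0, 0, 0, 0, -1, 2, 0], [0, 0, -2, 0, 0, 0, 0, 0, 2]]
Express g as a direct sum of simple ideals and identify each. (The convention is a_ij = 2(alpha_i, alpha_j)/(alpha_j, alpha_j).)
The diagram associated to this matrix has two connected components: the simple roots {alpha_1, alpha_2, alpha_5, alpha_7, alpha_8} form a chain of 5 nodes with a double edge at one end; the terminal node there is the unique short simple root (B_5), and {alpha_3, alpha_4, alpha_6, alpha_9} form a chain of 4 nodes with a double edge at one end; the terminal node there is the unique long simple root (C_4). A semisimple Lie algebra decomposes uniquely as the direct sum of simple ideals, one per connected component of its Dynkin diagram, so g ≅ B_5 ⊕ C_4 (dimension 55 + 36 = 91).

type B_5 ⊕ type C_4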